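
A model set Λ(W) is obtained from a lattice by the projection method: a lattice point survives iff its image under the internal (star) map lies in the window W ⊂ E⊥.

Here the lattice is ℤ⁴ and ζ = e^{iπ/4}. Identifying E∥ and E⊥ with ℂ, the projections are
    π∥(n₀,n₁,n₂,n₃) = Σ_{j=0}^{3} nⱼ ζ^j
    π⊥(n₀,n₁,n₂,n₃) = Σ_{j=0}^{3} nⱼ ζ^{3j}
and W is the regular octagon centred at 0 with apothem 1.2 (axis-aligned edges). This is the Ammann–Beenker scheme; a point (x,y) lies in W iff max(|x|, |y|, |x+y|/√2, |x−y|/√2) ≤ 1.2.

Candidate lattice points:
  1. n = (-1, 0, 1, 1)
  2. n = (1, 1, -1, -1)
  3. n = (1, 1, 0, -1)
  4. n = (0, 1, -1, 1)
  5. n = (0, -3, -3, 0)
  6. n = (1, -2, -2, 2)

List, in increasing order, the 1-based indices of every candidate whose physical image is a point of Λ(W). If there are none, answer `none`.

Internal map: ζ^{3j} for j=0..3 gives (1,0), (−√2/2,√2/2), (0,−1), (√2/2,√2/2).
candidate 1: n = (-1, 0, 1, 1) → π⊥ ≈ (-0.29289, -0.29289); max(|x|,|y|,|x±y|/√2) = 0.41421 ≤ 1.2 ⇒ ∈ W
candidate 2: n = (1, 1, -1, -1) → π⊥ ≈ (-0.41421, +1.00000); max(|x|,|y|,|x±y|/√2) = 1.00000 ≤ 1.2 ⇒ ∈ W
candidate 3: n = (1, 1, 0, -1) → π⊥ ≈ (-0.41421, +0.00000); max(|x|,|y|,|x±y|/√2) = 0.41421 ≤ 1.2 ⇒ ∈ W
candidate 4: n = (0, 1, -1, 1) → π⊥ ≈ (+0.00000, +2.41421); max(|x|,|y|,|x±y|/√2) = 2.41421 > 1.2 ⇒ ∉ W
candidate 5: n = (0, -3, -3, 0) → π⊥ ≈ (+2.12132, +0.87868); max(|x|,|y|,|x±y|/√2) = 2.12132 > 1.2 ⇒ ∉ W
candidate 6: n = (1, -2, -2, 2) → π⊥ ≈ (+3.82843, +2.00000); max(|x|,|y|,|x±y|/√2) = 4.12132 > 1.2 ⇒ ∉ W

1, 2, 3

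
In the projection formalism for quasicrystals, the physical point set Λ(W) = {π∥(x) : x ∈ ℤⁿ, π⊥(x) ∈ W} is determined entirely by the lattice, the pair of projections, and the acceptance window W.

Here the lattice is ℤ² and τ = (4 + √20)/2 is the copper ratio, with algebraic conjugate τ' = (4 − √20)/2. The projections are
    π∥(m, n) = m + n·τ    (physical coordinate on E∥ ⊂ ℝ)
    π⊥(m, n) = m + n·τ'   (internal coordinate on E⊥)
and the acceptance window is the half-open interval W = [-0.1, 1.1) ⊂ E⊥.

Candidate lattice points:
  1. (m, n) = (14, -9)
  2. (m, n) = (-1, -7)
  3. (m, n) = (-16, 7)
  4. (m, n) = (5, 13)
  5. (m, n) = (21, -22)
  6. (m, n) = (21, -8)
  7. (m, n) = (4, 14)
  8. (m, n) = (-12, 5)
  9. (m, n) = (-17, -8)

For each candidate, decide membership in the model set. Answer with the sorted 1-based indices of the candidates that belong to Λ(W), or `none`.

Compute τ' = (4−√20)/2 = -0.23607, so π⊥(m,n) = m -0.23607·n.
candidate 1: (m,n)=(14,-9) → π∥ = 14-9·τ ≈ -24.12461, π⊥ = 14-9·τ' ≈ 16.12461 ∉ [-0.1, 1.1) ⇒ out
candidate 2: (m,n)=(-1,-7) → π∥ = -1-7·τ ≈ -30.65248, π⊥ = -1-7·τ' ≈ 0.65248 ∈ [-0.1, 1.1) ⇒ IN Λ
candidate 3: (m,n)=(-16,7) → π∥ = -16+7·τ ≈ 13.65248, π⊥ = -16+7·τ' ≈ -17.65248 ∉ [-0.1, 1.1) ⇒ out
candidate 4: (m,n)=(5,13) → π∥ = 5+13·τ ≈ 60.06888, π⊥ = 5+13·τ' ≈ 1.93112 ∉ [-0.1, 1.1) ⇒ out
candidate 5: (m,n)=(21,-22) → π∥ = 21-22·τ ≈ -72.19350, π⊥ = 21-22·τ' ≈ 26.19350 ∉ [-0.1, 1.1) ⇒ out
candidate 6: (m,n)=(21,-8) → π∥ = 21-8·τ ≈ -12.88854, π⊥ = 21-8·τ' ≈ 22.88854 ∉ [-0.1, 1.1) ⇒ out
candidate 7: (m,n)=(4,14) → π∥ = 4+14·τ ≈ 63.30495, π⊥ = 4+14·τ' ≈ 0.69505 ∈ [-0.1, 1.1) ⇒ IN Λ
candidate 8: (m,n)=(-12,5) → π∥ = -12+5·τ ≈ 9.18034, π⊥ = -12+5·τ' ≈ -13.18034 ∉ [-0.1, 1.1) ⇒ out
candidate 9: (m,n)=(-17,-8) → π∥ = -17-8·τ ≈ -50.88854, π⊥ = -17-8·τ' ≈ -15.11146 ∉ [-0.1, 1.1) ⇒ out

2, 7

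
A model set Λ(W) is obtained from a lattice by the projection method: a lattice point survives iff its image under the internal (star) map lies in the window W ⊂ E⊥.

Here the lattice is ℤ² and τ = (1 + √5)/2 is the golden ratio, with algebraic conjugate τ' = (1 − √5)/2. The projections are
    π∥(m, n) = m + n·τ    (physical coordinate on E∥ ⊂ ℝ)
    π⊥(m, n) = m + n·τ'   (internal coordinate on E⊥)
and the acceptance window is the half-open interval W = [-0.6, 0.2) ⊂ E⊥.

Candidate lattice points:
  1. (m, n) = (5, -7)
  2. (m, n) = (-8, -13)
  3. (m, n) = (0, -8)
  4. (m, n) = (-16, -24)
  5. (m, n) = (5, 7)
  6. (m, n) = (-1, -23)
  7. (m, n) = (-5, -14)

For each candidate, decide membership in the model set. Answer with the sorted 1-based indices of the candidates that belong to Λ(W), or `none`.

Compute τ' = (1−√5)/2 = -0.61803, so π⊥(m,n) = m -0.61803·n.
candidate 1: (m,n)=(5,-7) → π∥ = 5-7·τ ≈ -6.32624, π⊥ = 5-7·τ' ≈ 9.32624 ∉ [-0.6, 0.2) ⇒ out
candidate 2: (m,n)=(-8,-13) → π∥ = -8-13·τ ≈ -29.03444, π⊥ = -8-13·τ' ≈ 0.03444 ∈ [-0.6, 0.2) ⇒ IN Λ
candidate 3: (m,n)=(0,-8) → π∥ = 0-8·τ ≈ -12.94427, π⊥ = 0-8·τ' ≈ 4.94427 ∉ [-0.6, 0.2) ⇒ out
candidate 4: (m,n)=(-16,-24) → π∥ = -16-24·τ ≈ -54.83282, π⊥ = -16-24·τ' ≈ -1.16718 ∉ [-0.6, 0.2) ⇒ out
candidate 5: (m,n)=(5,7) → π∥ = 5+7·τ ≈ 16.32624, π⊥ = 5+7·τ' ≈ 0.67376 ∉ [-0.6, 0.2) ⇒ out
candidate 6: (m,n)=(-1,-23) → π∥ = -1-23·τ ≈ -38.21478, π⊥ = -1-23·τ' ≈ 13.21478 ∉ [-0.6, 0.2) ⇒ out
candidate 7: (m,n)=(-5,-14) → π∥ = -5-14·τ ≈ -27.65248, π⊥ = -5-14·τ' ≈ 3.65248 ∉ [-0.6, 0.2) ⇒ out

2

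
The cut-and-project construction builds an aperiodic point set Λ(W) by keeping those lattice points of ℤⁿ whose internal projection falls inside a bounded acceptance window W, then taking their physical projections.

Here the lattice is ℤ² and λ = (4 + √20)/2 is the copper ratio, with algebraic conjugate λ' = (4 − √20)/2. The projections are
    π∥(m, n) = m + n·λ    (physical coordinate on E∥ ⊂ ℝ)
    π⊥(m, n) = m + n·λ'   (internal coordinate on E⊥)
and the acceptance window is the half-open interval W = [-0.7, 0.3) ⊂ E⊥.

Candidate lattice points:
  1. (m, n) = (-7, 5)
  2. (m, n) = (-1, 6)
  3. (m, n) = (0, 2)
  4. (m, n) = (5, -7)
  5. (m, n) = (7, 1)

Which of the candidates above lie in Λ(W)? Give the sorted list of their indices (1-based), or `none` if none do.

3

Compute λ' = (4−√20)/2 = -0.236068, so π⊥(m,n) = m -0.236068·n.
[1] lift (-7,5): star map gives -8.180340; window check -0.7 ≤ -8.180340 < 0.3 is false → out
[2] lift (-1,6): star map gives -2.416408; window check -0.7 ≤ -2.416408 < 0.3 is false → out
[3] lift (0,2): star map gives -0.472136; window check -0.7 ≤ -0.472136 < 0.3 is true → IN Λ
[4] lift (5,-7): star map gives 6.652476; window check -0.7 ≤ 6.652476 < 0.3 is false → out
[5] lift (7,1): star map gives 6.763932; window check -0.7 ≤ 6.763932 < 0.3 is false → out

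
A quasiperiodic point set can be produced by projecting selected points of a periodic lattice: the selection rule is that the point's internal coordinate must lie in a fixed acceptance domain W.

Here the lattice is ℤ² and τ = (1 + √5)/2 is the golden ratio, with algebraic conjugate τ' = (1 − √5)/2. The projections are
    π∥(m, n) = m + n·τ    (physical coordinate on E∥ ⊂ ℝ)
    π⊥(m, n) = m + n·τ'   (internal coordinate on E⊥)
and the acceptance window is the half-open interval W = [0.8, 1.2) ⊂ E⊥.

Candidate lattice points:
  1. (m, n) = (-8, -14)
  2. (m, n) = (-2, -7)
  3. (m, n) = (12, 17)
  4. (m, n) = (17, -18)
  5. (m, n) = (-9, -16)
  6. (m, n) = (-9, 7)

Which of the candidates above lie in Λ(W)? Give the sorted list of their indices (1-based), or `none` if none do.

Compute τ' = (1−√5)/2 = -0.6180, so π⊥(m,n) = m -0.6180·n.
[1] lift (-8,-14): star map gives 0.6525; window check 0.8 ≤ 0.6525 < 1.2 is false → out
[2] lift (-2,-7): star map gives 2.3262; window check 0.8 ≤ 2.3262 < 1.2 is false → out
[3] lift (12,17): star map gives 1.4934; window check 0.8 ≤ 1.4934 < 1.2 is false → out
[4] lift (17,-18): star map gives 28.1246; window check 0.8 ≤ 28.1246 < 1.2 is false → out
[5] lift (-9,-16): star map gives 0.8885; window check 0.8 ≤ 0.8885 < 1.2 is true → IN Λ
[6] lift (-9,7): star map gives -13.3262; window check 0.8 ≤ -13.3262 < 1.2 is false → out

5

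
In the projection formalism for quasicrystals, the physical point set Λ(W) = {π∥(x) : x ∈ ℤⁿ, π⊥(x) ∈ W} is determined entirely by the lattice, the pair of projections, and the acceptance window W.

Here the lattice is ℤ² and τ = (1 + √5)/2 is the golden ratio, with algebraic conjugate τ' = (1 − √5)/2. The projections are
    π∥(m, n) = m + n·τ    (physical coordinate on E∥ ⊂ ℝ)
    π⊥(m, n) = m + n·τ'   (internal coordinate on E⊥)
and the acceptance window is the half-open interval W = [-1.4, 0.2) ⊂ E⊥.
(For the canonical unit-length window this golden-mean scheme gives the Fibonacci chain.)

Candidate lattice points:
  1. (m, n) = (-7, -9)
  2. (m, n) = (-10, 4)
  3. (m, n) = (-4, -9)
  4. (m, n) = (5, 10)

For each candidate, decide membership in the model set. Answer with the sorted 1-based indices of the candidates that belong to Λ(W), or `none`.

4

τ' = (1−√5)/2 ≈ -0.618034.
#1 (-7,-9): internal coord -7 + (-9)·τ' = -1.437694; -1.437694 ∉ [-1.4, 0.2) → out
#2 (-10,4): internal coord -10 + (4)·τ' = -12.472136; -12.472136 ∉ [-1.4, 0.2) → out
#3 (-4,-9): internal coord -4 + (-9)·τ' = +1.562306; +1.562306 ∉ [-1.4, 0.2) → out
#4 (5,10): internal coord 5 + (10)·τ' = -1.180340; -1.180340 ∈ [-1.4, 0.2) → IN Λ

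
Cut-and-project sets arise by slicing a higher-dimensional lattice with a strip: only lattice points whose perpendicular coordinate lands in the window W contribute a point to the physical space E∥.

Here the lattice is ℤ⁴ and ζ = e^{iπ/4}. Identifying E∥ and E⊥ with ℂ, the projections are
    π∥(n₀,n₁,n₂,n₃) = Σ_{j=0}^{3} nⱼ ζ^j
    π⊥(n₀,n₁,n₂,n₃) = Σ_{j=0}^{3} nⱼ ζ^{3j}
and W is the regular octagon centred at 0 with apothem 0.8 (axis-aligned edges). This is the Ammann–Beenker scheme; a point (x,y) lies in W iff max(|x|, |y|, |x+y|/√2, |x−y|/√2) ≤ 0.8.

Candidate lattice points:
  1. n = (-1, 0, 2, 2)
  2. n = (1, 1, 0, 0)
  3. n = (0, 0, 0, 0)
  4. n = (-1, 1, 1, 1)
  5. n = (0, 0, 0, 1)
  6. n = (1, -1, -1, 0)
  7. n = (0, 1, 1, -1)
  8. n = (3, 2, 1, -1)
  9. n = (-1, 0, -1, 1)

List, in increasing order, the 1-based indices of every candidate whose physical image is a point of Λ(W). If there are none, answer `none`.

With ζ = e^{iπ/4} the internal vectors are ζ^0,ζ^3,ζ^6,ζ^9.
#1 (-1, 0, 2, 2): internal (0.4142, -0.5858); octagon support 0.7071 vs apothem 0.8 → ∈ W
#2 (1, 1, 0, 0): internal (0.2929, 0.7071); octagon support 0.7071 vs apothem 0.8 → ∈ W
#3 (0, 0, 0, 0): internal (0.0000, 0.0000); octagon support 0.0000 vs apothem 0.8 → ∈ W
#4 (-1, 1, 1, 1): internal (-1.0000, 0.4142); octagon support 1.0000 vs apothem 0.8 → ∉ W
#5 (0, 0, 0, 1): internal (0.7071, 0.7071); octagon support 1.0000 vs apothem 0.8 → ∉ W
#6 (1, -1, -1, 0): internal (1.7071, 0.2929); octagon support 1.7071 vs apothem 0.8 → ∉ W
#7 (0, 1, 1, -1): internal (-1.4142, -1.0000); octagon support 1.7071 vs apothem 0.8 → ∉ W
#8 (3, 2, 1, -1): internal (0.8787, -0.2929); octagon support 0.8787 vs apothem 0.8 → ∉ W
#9 (-1, 0, -1, 1): internal (-0.2929, 1.7071); octagon support 1.7071 vs apothem 0.8 → ∉ W

1, 2, 3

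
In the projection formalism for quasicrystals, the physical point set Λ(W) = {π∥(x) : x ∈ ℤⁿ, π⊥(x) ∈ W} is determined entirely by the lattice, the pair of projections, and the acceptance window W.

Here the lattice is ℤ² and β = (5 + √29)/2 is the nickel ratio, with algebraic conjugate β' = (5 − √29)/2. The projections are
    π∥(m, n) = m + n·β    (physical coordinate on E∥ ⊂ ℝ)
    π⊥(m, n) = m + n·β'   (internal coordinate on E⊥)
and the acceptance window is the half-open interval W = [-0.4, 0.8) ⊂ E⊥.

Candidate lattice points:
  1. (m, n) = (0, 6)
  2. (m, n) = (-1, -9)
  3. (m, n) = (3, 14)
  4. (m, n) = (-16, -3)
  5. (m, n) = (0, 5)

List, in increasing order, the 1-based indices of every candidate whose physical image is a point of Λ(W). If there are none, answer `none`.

β' = (5−√29)/2 ≈ -0.19258.
[1] lift (0,6): star map gives -1.15549; window check -0.4 ≤ -1.15549 < 0.8 is false → out
[2] lift (-1,-9): star map gives 0.73324; window check -0.4 ≤ 0.73324 < 0.8 is true → IN Λ
[3] lift (3,14): star map gives 0.30385; window check -0.4 ≤ 0.30385 < 0.8 is true → IN Λ
[4] lift (-16,-3): star map gives -15.42225; window check -0.4 ≤ -15.42225 < 0.8 is false → out
[5] lift (0,5): star map gives -0.96291; window check -0.4 ≤ -0.96291 < 0.8 is false → out

2, 3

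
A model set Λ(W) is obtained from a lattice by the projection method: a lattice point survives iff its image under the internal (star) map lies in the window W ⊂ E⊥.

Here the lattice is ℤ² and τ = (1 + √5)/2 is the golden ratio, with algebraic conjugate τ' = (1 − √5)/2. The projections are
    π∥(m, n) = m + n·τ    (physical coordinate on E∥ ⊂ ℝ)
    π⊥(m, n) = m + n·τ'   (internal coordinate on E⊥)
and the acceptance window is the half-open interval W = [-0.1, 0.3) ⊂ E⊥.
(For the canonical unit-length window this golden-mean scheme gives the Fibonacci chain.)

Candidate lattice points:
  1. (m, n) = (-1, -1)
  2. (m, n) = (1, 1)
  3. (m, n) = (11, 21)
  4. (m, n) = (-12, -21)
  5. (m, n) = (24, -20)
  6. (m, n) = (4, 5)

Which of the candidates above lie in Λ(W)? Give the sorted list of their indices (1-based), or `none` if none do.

none

Compute τ' = (1−√5)/2 = -0.61803, so π⊥(m,n) = m -0.61803·n.
[1] lift (-1,-1): star map gives -0.38197; window check -0.1 ≤ -0.38197 < 0.3 is false → out
[2] lift (1,1): star map gives 0.38197; window check -0.1 ≤ 0.38197 < 0.3 is false → out
[3] lift (11,21): star map gives -1.97871; window check -0.1 ≤ -1.97871 < 0.3 is false → out
[4] lift (-12,-21): star map gives 0.97871; window check -0.1 ≤ 0.97871 < 0.3 is false → out
[5] lift (24,-20): star map gives 36.36068; window check -0.1 ≤ 36.36068 < 0.3 is false → out
[6] lift (4,5): star map gives 0.90983; window check -0.1 ≤ 0.90983 < 0.3 is false → out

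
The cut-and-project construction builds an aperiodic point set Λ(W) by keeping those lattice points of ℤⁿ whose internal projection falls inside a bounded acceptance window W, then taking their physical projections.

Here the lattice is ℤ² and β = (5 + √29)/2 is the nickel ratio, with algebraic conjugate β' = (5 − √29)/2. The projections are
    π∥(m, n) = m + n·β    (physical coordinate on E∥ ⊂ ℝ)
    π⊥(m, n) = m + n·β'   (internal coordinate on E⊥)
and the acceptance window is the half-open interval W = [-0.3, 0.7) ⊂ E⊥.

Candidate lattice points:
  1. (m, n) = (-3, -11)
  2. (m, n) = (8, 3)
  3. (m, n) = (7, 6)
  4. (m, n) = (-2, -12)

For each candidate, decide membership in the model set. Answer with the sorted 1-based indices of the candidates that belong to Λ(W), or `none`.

Numerically β ≈ 5.1926 and β' = −1/β ≈ -0.1926.
candidate 1: (m,n)=(-3,-11) → π∥ = -3-11·β ≈ -60.1184, π⊥ = -3-11·β' ≈ -0.8816 ∉ [-0.3, 0.7) ⇒ out
candidate 2: (m,n)=(8,3) → π∥ = 8+3·β ≈ 23.5777, π⊥ = 8+3·β' ≈ 7.4223 ∉ [-0.3, 0.7) ⇒ out
candidate 3: (m,n)=(7,6) → π∥ = 7+6·β ≈ 38.1555, π⊥ = 7+6·β' ≈ 5.8445 ∉ [-0.3, 0.7) ⇒ out
candidate 4: (m,n)=(-2,-12) → π∥ = -2-12·β ≈ -64.3110, π⊥ = -2-12·β' ≈ 0.3110 ∈ [-0.3, 0.7) ⇒ IN Λ

4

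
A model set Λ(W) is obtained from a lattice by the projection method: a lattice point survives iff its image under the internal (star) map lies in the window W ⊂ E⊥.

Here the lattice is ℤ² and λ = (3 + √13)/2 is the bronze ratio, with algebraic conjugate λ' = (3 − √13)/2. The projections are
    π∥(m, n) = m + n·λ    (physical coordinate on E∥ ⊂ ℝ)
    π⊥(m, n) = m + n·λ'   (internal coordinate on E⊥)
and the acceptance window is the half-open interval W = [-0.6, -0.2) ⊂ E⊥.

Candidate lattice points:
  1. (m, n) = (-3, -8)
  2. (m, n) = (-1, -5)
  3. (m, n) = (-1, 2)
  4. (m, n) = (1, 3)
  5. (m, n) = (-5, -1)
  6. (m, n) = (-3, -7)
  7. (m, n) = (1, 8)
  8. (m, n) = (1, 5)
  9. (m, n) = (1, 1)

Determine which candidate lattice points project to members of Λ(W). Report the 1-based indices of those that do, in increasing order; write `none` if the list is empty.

Numerically λ ≈ 3.302776 and λ' = −1/λ ≈ -0.302776.
[1] lift (-3,-8): star map gives -0.577795; window check -0.6 ≤ -0.577795 < -0.2 is true → IN Λ
[2] lift (-1,-5): star map gives 0.513878; window check -0.6 ≤ 0.513878 < -0.2 is false → out
[3] lift (-1,2): star map gives -1.605551; window check -0.6 ≤ -1.605551 < -0.2 is false → out
[4] lift (1,3): star map gives 0.091673; window check -0.6 ≤ 0.091673 < -0.2 is false → out
[5] lift (-5,-1): star map gives -4.697224; window check -0.6 ≤ -4.697224 < -0.2 is false → out
[6] lift (-3,-7): star map gives -0.880571; window check -0.6 ≤ -0.880571 < -0.2 is false → out
[7] lift (1,8): star map gives -1.422205; window check -0.6 ≤ -1.422205 < -0.2 is false → out
[8] lift (1,5): star map gives -0.513878; window check -0.6 ≤ -0.513878 < -0.2 is true → IN Λ
[9] lift (1,1): star map gives 0.697224; window check -0.6 ≤ 0.697224 < -0.2 is false → out

1, 8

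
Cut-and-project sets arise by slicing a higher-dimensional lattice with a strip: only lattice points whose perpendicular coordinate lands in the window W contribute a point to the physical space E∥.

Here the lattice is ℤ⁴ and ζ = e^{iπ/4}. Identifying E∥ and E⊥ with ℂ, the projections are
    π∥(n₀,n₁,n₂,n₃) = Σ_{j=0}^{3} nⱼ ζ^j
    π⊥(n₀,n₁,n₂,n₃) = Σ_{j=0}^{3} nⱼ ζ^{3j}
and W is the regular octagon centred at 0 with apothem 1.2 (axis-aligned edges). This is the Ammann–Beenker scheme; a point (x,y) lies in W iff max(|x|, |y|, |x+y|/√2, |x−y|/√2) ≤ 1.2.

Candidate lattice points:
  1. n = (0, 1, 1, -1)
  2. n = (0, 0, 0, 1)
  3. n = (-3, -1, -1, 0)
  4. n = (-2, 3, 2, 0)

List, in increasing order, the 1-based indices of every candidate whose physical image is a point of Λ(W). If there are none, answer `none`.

2

π⊥(n) = n₀ + n₁ζ³ + n₂ζ⁶ + n₃ζ⁹ where ζ = e^{iπ/4}.
candidate 1: n = (0, 1, 1, -1) → π⊥ ≈ (-1.41421, -1.00000); max(|x|,|y|,|x±y|/√2) = 1.70711 > 1.2 ⇒ ∉ W
candidate 2: n = (0, 0, 0, 1) → π⊥ ≈ (+0.70711, +0.70711); max(|x|,|y|,|x±y|/√2) = 1.00000 ≤ 1.2 ⇒ ∈ W
candidate 3: n = (-3, -1, -1, 0) → π⊥ ≈ (-2.29289, +0.29289); max(|x|,|y|,|x±y|/√2) = 2.29289 > 1.2 ⇒ ∉ W
candidate 4: n = (-2, 3, 2, 0) → π⊥ ≈ (-4.12132, +0.12132); max(|x|,|y|,|x±y|/√2) = 4.12132 > 1.2 ⇒ ∉ W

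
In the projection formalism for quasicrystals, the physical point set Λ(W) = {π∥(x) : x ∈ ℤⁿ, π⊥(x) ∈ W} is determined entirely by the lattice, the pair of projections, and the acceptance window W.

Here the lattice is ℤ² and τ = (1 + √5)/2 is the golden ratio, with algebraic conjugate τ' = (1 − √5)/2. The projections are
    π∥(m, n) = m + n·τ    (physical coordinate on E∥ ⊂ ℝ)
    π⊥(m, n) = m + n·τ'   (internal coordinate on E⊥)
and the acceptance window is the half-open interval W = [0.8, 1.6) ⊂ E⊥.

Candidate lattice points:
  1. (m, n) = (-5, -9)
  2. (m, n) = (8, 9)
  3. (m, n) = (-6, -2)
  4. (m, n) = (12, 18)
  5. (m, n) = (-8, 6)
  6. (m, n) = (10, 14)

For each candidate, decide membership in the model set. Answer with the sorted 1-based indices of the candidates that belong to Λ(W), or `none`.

τ' = (1−√5)/2 ≈ -0.61803.
#1 (-5,-9): internal coord -5 + (-9)·τ' = +0.56231; +0.56231 ∉ [0.8, 1.6) → out
#2 (8,9): internal coord 8 + (9)·τ' = +2.43769; +2.43769 ∉ [0.8, 1.6) → out
#3 (-6,-2): internal coord -6 + (-2)·τ' = -4.76393; -4.76393 ∉ [0.8, 1.6) → out
#4 (12,18): internal coord 12 + (18)·τ' = +0.87539; +0.87539 ∈ [0.8, 1.6) → IN Λ
#5 (-8,6): internal coord -8 + (6)·τ' = -11.70820; -11.70820 ∉ [0.8, 1.6) → out
#6 (10,14): internal coord 10 + (14)·τ' = +1.34752; +1.34752 ∈ [0.8, 1.6) → IN Λ

4, 6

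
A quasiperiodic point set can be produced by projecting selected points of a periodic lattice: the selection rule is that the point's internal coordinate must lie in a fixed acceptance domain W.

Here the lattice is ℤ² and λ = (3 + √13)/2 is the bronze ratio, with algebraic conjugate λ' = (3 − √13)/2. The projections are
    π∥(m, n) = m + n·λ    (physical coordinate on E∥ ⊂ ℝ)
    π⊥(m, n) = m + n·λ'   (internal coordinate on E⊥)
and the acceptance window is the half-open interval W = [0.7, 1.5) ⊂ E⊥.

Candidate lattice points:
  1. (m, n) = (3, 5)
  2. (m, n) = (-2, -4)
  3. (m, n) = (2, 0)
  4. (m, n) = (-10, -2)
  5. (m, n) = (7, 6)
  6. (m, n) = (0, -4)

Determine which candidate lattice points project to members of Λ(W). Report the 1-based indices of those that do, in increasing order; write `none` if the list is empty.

Compute λ' = (3−√13)/2 = -0.302776, so π⊥(m,n) = m -0.302776·n.
[1] lift (3,5): star map gives 1.486122; window check 0.7 ≤ 1.486122 < 1.5 is true → IN Λ
[2] lift (-2,-4): star map gives -0.788897; window check 0.7 ≤ -0.788897 < 1.5 is false → out
[3] lift (2,0): star map gives 2.000000; window check 0.7 ≤ 2.000000 < 1.5 is false → out
[4] lift (-10,-2): star map gives -9.394449; window check 0.7 ≤ -9.394449 < 1.5 is false → out
[5] lift (7,6): star map gives 5.183346; window check 0.7 ≤ 5.183346 < 1.5 is false → out
[6] lift (0,-4): star map gives 1.211103; window check 0.7 ≤ 1.211103 < 1.5 is true → IN Λ

1, 6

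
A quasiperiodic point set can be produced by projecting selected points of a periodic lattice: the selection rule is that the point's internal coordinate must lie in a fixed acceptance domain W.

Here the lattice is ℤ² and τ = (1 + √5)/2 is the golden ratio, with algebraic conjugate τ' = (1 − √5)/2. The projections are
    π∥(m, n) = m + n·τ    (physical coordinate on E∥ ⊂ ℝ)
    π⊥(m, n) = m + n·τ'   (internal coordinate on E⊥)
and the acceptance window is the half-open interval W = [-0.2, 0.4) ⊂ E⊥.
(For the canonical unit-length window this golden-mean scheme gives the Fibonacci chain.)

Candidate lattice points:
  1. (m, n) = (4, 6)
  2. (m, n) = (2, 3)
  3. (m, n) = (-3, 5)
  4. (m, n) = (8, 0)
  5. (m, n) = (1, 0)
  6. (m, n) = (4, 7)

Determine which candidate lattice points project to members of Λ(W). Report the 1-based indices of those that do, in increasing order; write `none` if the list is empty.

1, 2

τ' = (1−√5)/2 ≈ -0.6180.
candidate 1: (m,n)=(4,6) → π∥ = 4+6·τ ≈ 13.7082, π⊥ = 4+6·τ' ≈ 0.2918 ∈ [-0.2, 0.4) ⇒ IN Λ
candidate 2: (m,n)=(2,3) → π∥ = 2+3·τ ≈ 6.8541, π⊥ = 2+3·τ' ≈ 0.1459 ∈ [-0.2, 0.4) ⇒ IN Λ
candidate 3: (m,n)=(-3,5) → π∥ = -3+5·τ ≈ 5.0902, π⊥ = -3+5·τ' ≈ -6.0902 ∉ [-0.2, 0.4) ⇒ out
candidate 4: (m,n)=(8,0) → π∥ = 8+0·τ ≈ 8.0000, π⊥ = 8+0·τ' ≈ 8.0000 ∉ [-0.2, 0.4) ⇒ out
candidate 5: (m,n)=(1,0) → π∥ = 1+0·τ ≈ 1.0000, π⊥ = 1+0·τ' ≈ 1.0000 ∉ [-0.2, 0.4) ⇒ out
candidate 6: (m,n)=(4,7) → π∥ = 4+7·τ ≈ 15.3262, π⊥ = 4+7·τ' ≈ -0.3262 ∉ [-0.2, 0.4) ⇒ out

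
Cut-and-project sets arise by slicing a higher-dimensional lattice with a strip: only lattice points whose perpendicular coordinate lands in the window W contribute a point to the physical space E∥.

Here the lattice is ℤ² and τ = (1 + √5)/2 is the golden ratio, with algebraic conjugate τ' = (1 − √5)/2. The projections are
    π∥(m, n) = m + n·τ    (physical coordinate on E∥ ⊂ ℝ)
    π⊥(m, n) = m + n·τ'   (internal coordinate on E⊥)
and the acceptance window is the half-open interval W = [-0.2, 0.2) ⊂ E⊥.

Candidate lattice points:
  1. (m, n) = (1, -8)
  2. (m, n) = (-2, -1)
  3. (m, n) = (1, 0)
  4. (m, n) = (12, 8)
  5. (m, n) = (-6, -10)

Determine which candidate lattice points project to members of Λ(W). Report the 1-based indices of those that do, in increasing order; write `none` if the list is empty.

τ' = (1−√5)/2 ≈ -0.61803.
candidate 1: (m,n)=(1,-8) → π∥ = 1-8·τ ≈ -11.94427, π⊥ = 1-8·τ' ≈ 5.94427 ∉ [-0.2, 0.2) ⇒ out
candidate 2: (m,n)=(-2,-1) → π∥ = -2-1·τ ≈ -3.61803, π⊥ = -2-1·τ' ≈ -1.38197 ∉ [-0.2, 0.2) ⇒ out
candidate 3: (m,n)=(1,0) → π∥ = 1+0·τ ≈ 1.00000, π⊥ = 1+0·τ' ≈ 1.00000 ∉ [-0.2, 0.2) ⇒ out
candidate 4: (m,n)=(12,8) → π∥ = 12+8·τ ≈ 24.94427, π⊥ = 12+8·τ' ≈ 7.05573 ∉ [-0.2, 0.2) ⇒ out
candidate 5: (m,n)=(-6,-10) → π∥ = -6-10·τ ≈ -22.18034, π⊥ = -6-10·τ' ≈ 0.18034 ∈ [-0.2, 0.2) ⇒ IN Λ

5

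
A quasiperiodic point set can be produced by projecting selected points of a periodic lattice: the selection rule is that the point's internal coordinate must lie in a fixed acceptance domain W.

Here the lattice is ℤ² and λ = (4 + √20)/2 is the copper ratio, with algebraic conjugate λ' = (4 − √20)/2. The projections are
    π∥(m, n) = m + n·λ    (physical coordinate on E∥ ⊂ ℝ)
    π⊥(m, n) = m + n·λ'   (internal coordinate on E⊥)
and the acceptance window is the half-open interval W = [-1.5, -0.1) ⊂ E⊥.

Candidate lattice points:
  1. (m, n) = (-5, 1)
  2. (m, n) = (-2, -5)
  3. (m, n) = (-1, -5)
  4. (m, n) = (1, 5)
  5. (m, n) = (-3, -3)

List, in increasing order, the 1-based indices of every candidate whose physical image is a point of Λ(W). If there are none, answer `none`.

2, 4

Compute λ' = (4−√20)/2 = -0.23607, so π⊥(m,n) = m -0.23607·n.
#1 (-5,1): internal coord -5 + (1)·λ' = -5.23607; -5.23607 ∉ [-1.5, -0.1) → out
#2 (-2,-5): internal coord -2 + (-5)·λ' = -0.81966; -0.81966 ∈ [-1.5, -0.1) → IN Λ
#3 (-1,-5): internal coord -1 + (-5)·λ' = +0.18034; +0.18034 ∉ [-1.5, -0.1) → out
#4 (1,5): internal coord 1 + (5)·λ' = -0.18034; -0.18034 ∈ [-1.5, -0.1) → IN Λ
#5 (-3,-3): internal coord -3 + (-3)·λ' = -2.29180; -2.29180 ∉ [-1.5, -0.1) → out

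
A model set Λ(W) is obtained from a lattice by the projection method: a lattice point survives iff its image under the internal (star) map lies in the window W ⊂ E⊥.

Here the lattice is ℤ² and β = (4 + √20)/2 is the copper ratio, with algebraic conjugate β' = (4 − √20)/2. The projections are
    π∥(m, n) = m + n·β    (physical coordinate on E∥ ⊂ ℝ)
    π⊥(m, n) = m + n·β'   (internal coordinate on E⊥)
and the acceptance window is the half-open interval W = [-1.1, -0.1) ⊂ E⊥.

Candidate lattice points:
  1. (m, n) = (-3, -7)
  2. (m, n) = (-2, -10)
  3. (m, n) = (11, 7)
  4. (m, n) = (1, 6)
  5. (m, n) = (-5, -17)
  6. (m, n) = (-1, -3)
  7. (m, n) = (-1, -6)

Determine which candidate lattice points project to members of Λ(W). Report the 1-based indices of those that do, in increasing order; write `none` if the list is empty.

4, 5, 6

β' = (4−√20)/2 ≈ -0.236068.
[1] lift (-3,-7): star map gives -1.347524; window check -1.1 ≤ -1.347524 < -0.1 is false → out
[2] lift (-2,-10): star map gives 0.360680; window check -1.1 ≤ 0.360680 < -0.1 is false → out
[3] lift (11,7): star map gives 9.347524; window check -1.1 ≤ 9.347524 < -0.1 is false → out
[4] lift (1,6): star map gives -0.416408; window check -1.1 ≤ -0.416408 < -0.1 is true → IN Λ
[5] lift (-5,-17): star map gives -0.986844; window check -1.1 ≤ -0.986844 < -0.1 is true → IN Λ
[6] lift (-1,-3): star map gives -0.291796; window check -1.1 ≤ -0.291796 < -0.1 is true → IN Λ
[7] lift (-1,-6): star map gives 0.416408; window check -1.1 ≤ 0.416408 < -0.1 is false → out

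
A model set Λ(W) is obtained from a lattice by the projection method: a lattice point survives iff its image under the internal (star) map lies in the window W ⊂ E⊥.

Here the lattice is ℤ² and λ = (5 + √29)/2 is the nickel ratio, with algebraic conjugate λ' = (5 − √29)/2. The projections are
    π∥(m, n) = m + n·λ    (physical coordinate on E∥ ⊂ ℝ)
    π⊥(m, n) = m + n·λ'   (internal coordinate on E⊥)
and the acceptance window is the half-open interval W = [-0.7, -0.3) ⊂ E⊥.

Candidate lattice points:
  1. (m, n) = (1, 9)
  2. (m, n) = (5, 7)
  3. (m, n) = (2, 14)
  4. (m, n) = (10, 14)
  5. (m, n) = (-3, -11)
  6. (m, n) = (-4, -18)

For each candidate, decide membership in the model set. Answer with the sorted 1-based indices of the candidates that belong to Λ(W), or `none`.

3, 6

λ' = (5−√29)/2 ≈ -0.1926.
#1 (1,9): internal coord 1 + (9)·λ' = -0.7332; -0.7332 ∉ [-0.7, -0.3) → out
#2 (5,7): internal coord 5 + (7)·λ' = +3.6519; +3.6519 ∉ [-0.7, -0.3) → out
#3 (2,14): internal coord 2 + (14)·λ' = -0.6962; -0.6962 ∈ [-0.7, -0.3) → IN Λ
#4 (10,14): internal coord 10 + (14)·λ' = +7.3038; +7.3038 ∉ [-0.7, -0.3) → out
#5 (-3,-11): internal coord -3 + (-11)·λ' = -0.8816; -0.8816 ∉ [-0.7, -0.3) → out
#6 (-4,-18): internal coord -4 + (-18)·λ' = -0.5335; -0.5335 ∈ [-0.7, -0.3) → IN Λ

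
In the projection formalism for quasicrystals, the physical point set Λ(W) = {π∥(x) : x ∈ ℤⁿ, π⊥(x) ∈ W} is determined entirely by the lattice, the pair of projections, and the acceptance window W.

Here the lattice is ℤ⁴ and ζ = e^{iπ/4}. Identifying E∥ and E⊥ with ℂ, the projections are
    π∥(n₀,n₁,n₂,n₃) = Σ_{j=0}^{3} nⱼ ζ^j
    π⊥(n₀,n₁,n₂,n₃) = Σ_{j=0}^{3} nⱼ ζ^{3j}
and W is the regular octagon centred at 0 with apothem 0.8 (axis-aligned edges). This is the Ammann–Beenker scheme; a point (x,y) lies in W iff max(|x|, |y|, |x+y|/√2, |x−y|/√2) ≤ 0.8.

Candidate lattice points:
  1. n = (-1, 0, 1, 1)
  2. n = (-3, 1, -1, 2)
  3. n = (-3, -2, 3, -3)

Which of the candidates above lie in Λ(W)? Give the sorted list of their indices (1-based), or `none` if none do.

1

π⊥(n) = n₀ + n₁ζ³ + n₂ζ⁶ + n₃ζ⁹ where ζ = e^{iπ/4}.
#1 (-1, 0, 1, 1): internal (-0.29289, -0.29289); octagon support 0.41421 vs apothem 0.8 → ∈ W
#2 (-3, 1, -1, 2): internal (-2.29289, 3.12132); octagon support 3.82843 vs apothem 0.8 → ∉ W
#3 (-3, -2, 3, -3): internal (-3.70711, -6.53553); octagon support 7.24264 vs apothem 0.8 → ∉ W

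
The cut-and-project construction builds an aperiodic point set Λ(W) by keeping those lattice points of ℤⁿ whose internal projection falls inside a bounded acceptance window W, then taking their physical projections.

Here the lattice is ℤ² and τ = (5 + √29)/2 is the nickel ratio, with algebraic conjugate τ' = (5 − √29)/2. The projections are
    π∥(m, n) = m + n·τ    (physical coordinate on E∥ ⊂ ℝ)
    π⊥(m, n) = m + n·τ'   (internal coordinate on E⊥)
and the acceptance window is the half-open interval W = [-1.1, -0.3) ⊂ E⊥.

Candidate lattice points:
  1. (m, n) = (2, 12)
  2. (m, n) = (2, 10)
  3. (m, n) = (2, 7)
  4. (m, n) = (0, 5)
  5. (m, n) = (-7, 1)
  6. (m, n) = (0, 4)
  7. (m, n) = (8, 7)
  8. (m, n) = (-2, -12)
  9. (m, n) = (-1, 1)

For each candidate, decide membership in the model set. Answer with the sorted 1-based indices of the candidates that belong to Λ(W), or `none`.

1, 4, 6

τ' = (5−√29)/2 ≈ -0.192582.
candidate 1: (m,n)=(2,12) → π∥ = 2+12·τ ≈ 64.310989, π⊥ = 2+12·τ' ≈ -0.310989 ∈ [-1.1, -0.3) ⇒ IN Λ
candidate 2: (m,n)=(2,10) → π∥ = 2+10·τ ≈ 53.925824, π⊥ = 2+10·τ' ≈ 0.074176 ∉ [-1.1, -0.3) ⇒ out
candidate 3: (m,n)=(2,7) → π∥ = 2+7·τ ≈ 38.348077, π⊥ = 2+7·τ' ≈ 0.651923 ∉ [-1.1, -0.3) ⇒ out
candidate 4: (m,n)=(0,5) → π∥ = 0+5·τ ≈ 25.962912, π⊥ = 0+5·τ' ≈ -0.962912 ∈ [-1.1, -0.3) ⇒ IN Λ
candidate 5: (m,n)=(-7,1) → π∥ = -7+1·τ ≈ -1.807418, π⊥ = -7+1·τ' ≈ -7.192582 ∉ [-1.1, -0.3) ⇒ out
candidate 6: (m,n)=(0,4) → π∥ = 0+4·τ ≈ 20.770330, π⊥ = 0+4·τ' ≈ -0.770330 ∈ [-1.1, -0.3) ⇒ IN Λ
candidate 7: (m,n)=(8,7) → π∥ = 8+7·τ ≈ 44.348077, π⊥ = 8+7·τ' ≈ 6.651923 ∉ [-1.1, -0.3) ⇒ out
candidate 8: (m,n)=(-2,-12) → π∥ = -2-12·τ ≈ -64.310989, π⊥ = -2-12·τ' ≈ 0.310989 ∉ [-1.1, -0.3) ⇒ out
candidate 9: (m,n)=(-1,1) → π∥ = -1+1·τ ≈ 4.192582, π⊥ = -1+1·τ' ≈ -1.192582 ∉ [-1.1, -0.3) ⇒ out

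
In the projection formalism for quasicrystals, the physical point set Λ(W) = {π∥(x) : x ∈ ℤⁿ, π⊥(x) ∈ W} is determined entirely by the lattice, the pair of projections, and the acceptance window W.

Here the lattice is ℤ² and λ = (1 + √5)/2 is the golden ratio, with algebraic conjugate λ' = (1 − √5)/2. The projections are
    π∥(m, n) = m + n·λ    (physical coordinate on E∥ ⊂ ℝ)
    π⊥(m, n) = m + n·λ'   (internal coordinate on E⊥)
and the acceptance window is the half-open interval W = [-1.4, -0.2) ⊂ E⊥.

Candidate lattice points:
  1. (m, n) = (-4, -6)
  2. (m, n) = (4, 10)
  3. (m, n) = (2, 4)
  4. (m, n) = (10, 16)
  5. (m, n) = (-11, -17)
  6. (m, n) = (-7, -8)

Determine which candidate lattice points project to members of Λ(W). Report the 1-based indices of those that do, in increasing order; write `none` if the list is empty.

Compute λ' = (1−√5)/2 = -0.6180, so π⊥(m,n) = m -0.6180·n.
candidate 1: (m,n)=(-4,-6) → π∥ = -4-6·λ ≈ -13.7082, π⊥ = -4-6·λ' ≈ -0.2918 ∈ [-1.4, -0.2) ⇒ IN Λ
candidate 2: (m,n)=(4,10) → π∥ = 4+10·λ ≈ 20.1803, π⊥ = 4+10·λ' ≈ -2.1803 ∉ [-1.4, -0.2) ⇒ out
candidate 3: (m,n)=(2,4) → π∥ = 2+4·λ ≈ 8.4721, π⊥ = 2+4·λ' ≈ -0.4721 ∈ [-1.4, -0.2) ⇒ IN Λ
candidate 4: (m,n)=(10,16) → π∥ = 10+16·λ ≈ 35.8885, π⊥ = 10+16·λ' ≈ 0.1115 ∉ [-1.4, -0.2) ⇒ out
candidate 5: (m,n)=(-11,-17) → π∥ = -11-17·λ ≈ -38.5066, π⊥ = -11-17·λ' ≈ -0.4934 ∈ [-1.4, -0.2) ⇒ IN Λ
candidate 6: (m,n)=(-7,-8) → π∥ = -7-8·λ ≈ -19.9443, π⊥ = -7-8·λ' ≈ -2.0557 ∉ [-1.4, -0.2) ⇒ out

1, 3, 5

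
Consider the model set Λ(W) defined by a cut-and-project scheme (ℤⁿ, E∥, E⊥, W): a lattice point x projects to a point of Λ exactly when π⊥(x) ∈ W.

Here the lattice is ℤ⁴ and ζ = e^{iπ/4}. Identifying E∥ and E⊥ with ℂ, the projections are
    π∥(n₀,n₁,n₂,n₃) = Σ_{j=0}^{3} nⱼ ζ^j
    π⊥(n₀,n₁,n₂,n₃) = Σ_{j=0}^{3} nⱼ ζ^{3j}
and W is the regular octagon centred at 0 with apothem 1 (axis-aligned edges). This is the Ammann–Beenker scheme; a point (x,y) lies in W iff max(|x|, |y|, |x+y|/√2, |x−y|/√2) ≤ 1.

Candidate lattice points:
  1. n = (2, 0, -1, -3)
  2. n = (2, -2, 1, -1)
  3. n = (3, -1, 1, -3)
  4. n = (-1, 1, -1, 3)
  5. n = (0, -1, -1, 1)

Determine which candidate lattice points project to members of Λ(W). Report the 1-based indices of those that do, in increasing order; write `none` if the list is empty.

Internal map: ζ^{3j} for j=0..3 gives (1,0), (−√2/2,√2/2), (0,−1), (√2/2,√2/2).
#1 (2, 0, -1, -3): internal (-0.121320, -1.121320); octagon support 1.121320 vs apothem 1 → ∉ W
#2 (2, -2, 1, -1): internal (2.707107, -3.121320); octagon support 4.121320 vs apothem 1 → ∉ W
#3 (3, -1, 1, -3): internal (1.585786, -3.828427); octagon support 3.828427 vs apothem 1 → ∉ W
#4 (-1, 1, -1, 3): internal (0.414214, 3.828427); octagon support 3.828427 vs apothem 1 → ∉ W
#5 (0, -1, -1, 1): internal (1.414214, 1.000000); octagon support 1.707107 vs apothem 1 → ∉ W

none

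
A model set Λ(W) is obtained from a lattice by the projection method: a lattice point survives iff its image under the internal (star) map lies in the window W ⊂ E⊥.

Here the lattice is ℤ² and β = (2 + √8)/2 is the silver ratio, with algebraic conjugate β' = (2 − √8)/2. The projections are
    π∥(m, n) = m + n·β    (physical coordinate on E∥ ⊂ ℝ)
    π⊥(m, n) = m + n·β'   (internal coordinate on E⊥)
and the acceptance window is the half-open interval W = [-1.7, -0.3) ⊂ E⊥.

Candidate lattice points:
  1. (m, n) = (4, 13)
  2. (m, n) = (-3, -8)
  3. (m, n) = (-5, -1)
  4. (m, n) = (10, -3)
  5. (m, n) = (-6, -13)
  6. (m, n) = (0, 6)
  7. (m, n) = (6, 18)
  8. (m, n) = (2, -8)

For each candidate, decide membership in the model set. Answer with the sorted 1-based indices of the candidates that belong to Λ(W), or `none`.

Compute β' = (2−√8)/2 = -0.4142, so π⊥(m,n) = m -0.4142·n.
#1 (4,13): internal coord 4 + (13)·β' = -1.3848; -1.3848 ∈ [-1.7, -0.3) → IN Λ
#2 (-3,-8): internal coord -3 + (-8)·β' = +0.3137; +0.3137 ∉ [-1.7, -0.3) → out
#3 (-5,-1): internal coord -5 + (-1)·β' = -4.5858; -4.5858 ∉ [-1.7, -0.3) → out
#4 (10,-3): internal coord 10 + (-3)·β' = +11.2426; +11.2426 ∉ [-1.7, -0.3) → out
#5 (-6,-13): internal coord -6 + (-13)·β' = -0.6152; -0.6152 ∈ [-1.7, -0.3) → IN Λ
#6 (0,6): internal coord 0 + (6)·β' = -2.4853; -2.4853 ∉ [-1.7, -0.3) → out
#7 (6,18): internal coord 6 + (18)·β' = -1.4558; -1.4558 ∈ [-1.7, -0.3) → IN Λ
#8 (2,-8): internal coord 2 + (-8)·β' = +5.3137; +5.3137 ∉ [-1.7, -0.3) → out

1, 5, 7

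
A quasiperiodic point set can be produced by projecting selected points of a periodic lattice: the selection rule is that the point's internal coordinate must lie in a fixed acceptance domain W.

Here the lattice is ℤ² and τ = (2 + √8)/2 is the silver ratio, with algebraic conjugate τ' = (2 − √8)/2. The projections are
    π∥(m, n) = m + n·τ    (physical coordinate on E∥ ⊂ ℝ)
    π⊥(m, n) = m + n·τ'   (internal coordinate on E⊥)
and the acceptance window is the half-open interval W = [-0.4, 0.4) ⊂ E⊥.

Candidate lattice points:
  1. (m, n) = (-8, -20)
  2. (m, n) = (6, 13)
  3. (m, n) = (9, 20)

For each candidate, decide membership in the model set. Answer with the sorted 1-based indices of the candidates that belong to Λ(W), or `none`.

Numerically τ ≈ 2.41421 and τ' = −1/τ ≈ -0.41421.
#1 (-8,-20): internal coord -8 + (-20)·τ' = +0.28427; +0.28427 ∈ [-0.4, 0.4) → IN Λ
#2 (6,13): internal coord 6 + (13)·τ' = +0.61522; +0.61522 ∉ [-0.4, 0.4) → out
#3 (9,20): internal coord 9 + (20)·τ' = +0.71573; +0.71573 ∉ [-0.4, 0.4) → out

1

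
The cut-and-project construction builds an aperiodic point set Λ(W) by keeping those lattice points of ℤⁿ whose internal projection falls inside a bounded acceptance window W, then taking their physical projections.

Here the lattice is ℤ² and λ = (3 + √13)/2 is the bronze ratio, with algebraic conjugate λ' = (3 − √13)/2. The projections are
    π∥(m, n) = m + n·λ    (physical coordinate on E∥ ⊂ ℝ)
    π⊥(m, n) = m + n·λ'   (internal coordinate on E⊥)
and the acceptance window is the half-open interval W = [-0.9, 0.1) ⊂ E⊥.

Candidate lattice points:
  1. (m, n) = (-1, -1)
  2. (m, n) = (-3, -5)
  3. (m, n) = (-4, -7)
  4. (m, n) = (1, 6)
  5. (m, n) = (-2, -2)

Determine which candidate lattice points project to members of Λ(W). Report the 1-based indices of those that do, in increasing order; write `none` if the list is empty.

Compute λ' = (3−√13)/2 = -0.30278, so π⊥(m,n) = m -0.30278·n.
#1 (-1,-1): internal coord -1 + (-1)·λ' = -0.69722; -0.69722 ∈ [-0.9, 0.1) → IN Λ
#2 (-3,-5): internal coord -3 + (-5)·λ' = -1.48612; -1.48612 ∉ [-0.9, 0.1) → out
#3 (-4,-7): internal coord -4 + (-7)·λ' = -1.88057; -1.88057 ∉ [-0.9, 0.1) → out
#4 (1,6): internal coord 1 + (6)·λ' = -0.81665; -0.81665 ∈ [-0.9, 0.1) → IN Λ
#5 (-2,-2): internal coord -2 + (-2)·λ' = -1.39445; -1.39445 ∉ [-0.9, 0.1) → out

1, 4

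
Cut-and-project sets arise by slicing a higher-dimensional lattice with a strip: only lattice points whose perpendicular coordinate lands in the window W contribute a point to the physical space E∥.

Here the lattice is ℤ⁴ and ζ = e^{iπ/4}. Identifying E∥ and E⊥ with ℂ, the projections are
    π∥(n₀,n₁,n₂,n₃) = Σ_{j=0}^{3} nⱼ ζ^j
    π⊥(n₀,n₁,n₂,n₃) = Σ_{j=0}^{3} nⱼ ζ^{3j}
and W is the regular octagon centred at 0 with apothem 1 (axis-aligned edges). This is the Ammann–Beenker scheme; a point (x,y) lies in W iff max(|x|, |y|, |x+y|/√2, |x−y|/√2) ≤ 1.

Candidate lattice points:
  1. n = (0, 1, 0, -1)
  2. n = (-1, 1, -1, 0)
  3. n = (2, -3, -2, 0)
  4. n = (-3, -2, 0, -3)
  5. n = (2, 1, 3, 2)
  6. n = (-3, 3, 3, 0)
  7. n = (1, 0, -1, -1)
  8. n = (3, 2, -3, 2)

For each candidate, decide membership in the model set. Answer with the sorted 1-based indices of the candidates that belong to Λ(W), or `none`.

π⊥(n) = n₀ + n₁ζ³ + n₂ζ⁶ + n₃ζ⁹ where ζ = e^{iπ/4}.
candidate 1: n = (0, 1, 0, -1) → π⊥ ≈ (-1.41421, +0.00000); max(|x|,|y|,|x±y|/√2) = 1.41421 > 1 ⇒ ∉ W
candidate 2: n = (-1, 1, -1, 0) → π⊥ ≈ (-1.70711, +1.70711); max(|x|,|y|,|x±y|/√2) = 2.41421 > 1 ⇒ ∉ W
candidate 3: n = (2, -3, -2, 0) → π⊥ ≈ (+4.12132, -0.12132); max(|x|,|y|,|x±y|/√2) = 4.12132 > 1 ⇒ ∉ W
candidate 4: n = (-3, -2, 0, -3) → π⊥ ≈ (-3.70711, -3.53553); max(|x|,|y|,|x±y|/√2) = 5.12132 > 1 ⇒ ∉ W
candidate 5: n = (2, 1, 3, 2) → π⊥ ≈ (+2.70711, -0.87868); max(|x|,|y|,|x±y|/√2) = 2.70711 > 1 ⇒ ∉ W
candidate 6: n = (-3, 3, 3, 0) → π⊥ ≈ (-5.12132, -0.87868); max(|x|,|y|,|x±y|/√2) = 5.12132 > 1 ⇒ ∉ W
candidate 7: n = (1, 0, -1, -1) → π⊥ ≈ (+0.29289, +0.29289); max(|x|,|y|,|x±y|/√2) = 0.41421 ≤ 1 ⇒ ∈ W
candidate 8: n = (3, 2, -3, 2) → π⊥ ≈ (+3.00000, +5.82843); max(|x|,|y|,|x±y|/√2) = 6.24264 > 1 ⇒ ∉ W

7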